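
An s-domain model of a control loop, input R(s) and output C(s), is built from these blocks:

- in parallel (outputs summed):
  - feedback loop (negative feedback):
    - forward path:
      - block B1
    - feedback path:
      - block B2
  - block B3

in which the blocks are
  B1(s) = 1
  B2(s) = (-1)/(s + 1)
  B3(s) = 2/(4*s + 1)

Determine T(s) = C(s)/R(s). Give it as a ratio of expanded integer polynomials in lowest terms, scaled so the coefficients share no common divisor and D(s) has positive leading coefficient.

Step 1: apply the feedback formula to B1, B2; result (s + 1)/s
Step 2: sum the parallel branches [B1/(1+B1*B2)], B3, which is the overall transfer function T(s) = C(s)/R(s) in lowest terms

Final answer: (4*s^2 + 7*s + 1)/(4*s^2 + s)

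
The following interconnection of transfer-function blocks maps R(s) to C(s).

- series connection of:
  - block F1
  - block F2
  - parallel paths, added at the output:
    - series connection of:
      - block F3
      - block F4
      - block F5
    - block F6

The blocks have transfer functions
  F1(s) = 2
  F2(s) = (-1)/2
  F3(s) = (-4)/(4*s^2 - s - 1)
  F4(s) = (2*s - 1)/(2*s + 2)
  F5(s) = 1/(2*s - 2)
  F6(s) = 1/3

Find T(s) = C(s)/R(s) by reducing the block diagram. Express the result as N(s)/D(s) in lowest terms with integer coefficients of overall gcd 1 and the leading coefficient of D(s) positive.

(1) combine F3, F4, F5 in series; result (1 - 2*s)/(4*s^4 - s^3 - 5*s^2 + s + 1)
(2) parallel reduction of (F3*F4*F5), F6; result (4*s^4 - s^3 - 5*s^2 - 5*s + 4)/(12*s^4 - 3*s^3 - 15*s^2 + 3*s + 3)
(3) combine F1, F2, ((F3*F4*F5)+F6) in series: this yields T(s), and no further normalization is needed

Final answer: (-4*s^4 + s^3 + 5*s^2 + 5*s - 4)/(12*s^4 - 3*s^3 - 15*s^2 + 3*s + 3)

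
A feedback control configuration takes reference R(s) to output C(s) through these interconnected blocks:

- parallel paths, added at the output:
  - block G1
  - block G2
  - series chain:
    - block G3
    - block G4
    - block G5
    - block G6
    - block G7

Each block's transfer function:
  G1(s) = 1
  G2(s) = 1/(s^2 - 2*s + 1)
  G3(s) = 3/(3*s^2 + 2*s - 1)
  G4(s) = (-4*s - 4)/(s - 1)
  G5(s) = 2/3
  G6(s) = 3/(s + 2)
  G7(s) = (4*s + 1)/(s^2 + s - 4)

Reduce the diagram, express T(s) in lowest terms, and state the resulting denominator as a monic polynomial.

Step 1. reduce the series chain G3, G4, G5, G6, G7 gives (-96*s - 24)/(3*s^5 + 5*s^4 - 17*s^3 - 13*s^2 + 30*s - 8)
Step 2. reduce the parallel group G1, G2, (G3*G4*G5*G6*G7) gives (3*s^6 + 2*s^5 - 19*s^4 + 12*s^3 - 62*s^2 + 12*s + 40)/(3*s^6 + 2*s^5 - 22*s^4 + 4*s^3 + 43*s^2 - 38*s + 8)
T(s) is the step-2 result (common factors already cancelled). Leading coefficient of the denominator: 3. Divide through by 3 for the monic polynomial.

Answer: s^6 + 2*s^5/3 - 22*s^4/3 + 4*s^3/3 + 43*s^2/3 - 38*s/3 + 8/3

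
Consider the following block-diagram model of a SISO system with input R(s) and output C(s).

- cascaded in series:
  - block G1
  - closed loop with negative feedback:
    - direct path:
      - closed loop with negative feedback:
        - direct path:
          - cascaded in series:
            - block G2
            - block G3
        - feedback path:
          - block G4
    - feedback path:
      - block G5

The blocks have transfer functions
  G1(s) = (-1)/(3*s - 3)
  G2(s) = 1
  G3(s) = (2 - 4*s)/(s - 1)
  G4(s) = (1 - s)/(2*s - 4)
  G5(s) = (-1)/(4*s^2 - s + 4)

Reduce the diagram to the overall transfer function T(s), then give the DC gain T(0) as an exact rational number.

Step 1: reduce the series chain G2, G3; result (2 - 4*s)/(s - 1)
Step 2: close the feedback loop around (G2*G3), G4; result (-4*s^2 + 10*s - 4)/(3*s^2 - 6*s + 3)
Step 3: feedback reduction of [(G2*G3)/(1+(G2*G3)*G4)], G5; result (-16*s^4 + 44*s^3 - 42*s^2 + 44*s - 16)/(12*s^4 - 27*s^3 + 34*s^2 - 37*s + 16)
Step 4: combine G1, [[(G2*G3)/(1+(G2*G3)*G4)]/(1+[(G2*G3)/(1+(G2*G3)*G4)]*G5)] in series; result (16*s^4 - 44*s^3 + 42*s^2 - 44*s + 16)/(36*s^5 - 117*s^4 + 183*s^3 - 213*s^2 + 159*s - 48)
Evaluating the step-4 result (the overall T(s)) at s = 0 gives T(0) = 16/(-48) = -1/3.

Answer: -1/3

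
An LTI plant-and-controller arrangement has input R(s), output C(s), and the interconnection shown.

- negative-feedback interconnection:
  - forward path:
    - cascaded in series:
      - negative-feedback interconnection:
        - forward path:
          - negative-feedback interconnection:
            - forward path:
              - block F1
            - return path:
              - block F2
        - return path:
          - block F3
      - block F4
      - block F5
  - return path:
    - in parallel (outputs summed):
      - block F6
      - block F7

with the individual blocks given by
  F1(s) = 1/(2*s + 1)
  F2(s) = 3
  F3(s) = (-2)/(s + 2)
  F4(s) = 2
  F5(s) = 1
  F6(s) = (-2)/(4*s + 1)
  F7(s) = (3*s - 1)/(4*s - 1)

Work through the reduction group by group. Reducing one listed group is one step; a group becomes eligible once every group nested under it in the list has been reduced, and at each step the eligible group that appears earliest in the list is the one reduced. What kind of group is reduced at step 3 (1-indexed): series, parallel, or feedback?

[1] apply the feedback formula to F1, F2
[2] collapse the loop ([F1/(1+F1*F2)] forward, F3 return)
[3] reduce the series chain [[F1/(1+F1*F2)]/(1+[F1/(1+F1*F2)]*F3)], F4, F5
[4] sum the parallel branches F6, F7
[5] close the feedback loop around ([[F1/(1+F1*F2)]/(1+[F1/(1+F1*F2)]*F3)]*F4*F5), (F6+F7)
Step 3 collapses a series group.

Final answer: series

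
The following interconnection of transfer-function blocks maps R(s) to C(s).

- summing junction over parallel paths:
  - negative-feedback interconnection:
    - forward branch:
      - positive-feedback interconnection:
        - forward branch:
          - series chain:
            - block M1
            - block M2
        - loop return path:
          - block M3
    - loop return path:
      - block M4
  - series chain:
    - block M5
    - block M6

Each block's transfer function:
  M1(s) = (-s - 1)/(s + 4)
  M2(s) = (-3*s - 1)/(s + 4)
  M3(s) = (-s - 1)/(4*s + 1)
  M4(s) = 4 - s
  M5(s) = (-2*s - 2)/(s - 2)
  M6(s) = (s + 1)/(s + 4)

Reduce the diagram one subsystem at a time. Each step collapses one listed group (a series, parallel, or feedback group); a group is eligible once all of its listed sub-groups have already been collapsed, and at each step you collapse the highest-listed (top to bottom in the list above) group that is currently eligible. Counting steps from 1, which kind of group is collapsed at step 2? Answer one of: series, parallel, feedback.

1. multiply M1, M2 (series)
2. feedback reduction of (M1*M2), M3
3. feedback reduction of [(M1*M2)/(1-(M1*M2)*M3)], M4
4. series reduction of M5, M6
5. sum the parallel branches [[(M1*M2)/(1-(M1*M2)*M3)]/(1+[(M1*M2)/(1-(M1*M2)*M3)]*M4)], (M5*M6)
The group at step 2 is a feedback group.

Answer: feedback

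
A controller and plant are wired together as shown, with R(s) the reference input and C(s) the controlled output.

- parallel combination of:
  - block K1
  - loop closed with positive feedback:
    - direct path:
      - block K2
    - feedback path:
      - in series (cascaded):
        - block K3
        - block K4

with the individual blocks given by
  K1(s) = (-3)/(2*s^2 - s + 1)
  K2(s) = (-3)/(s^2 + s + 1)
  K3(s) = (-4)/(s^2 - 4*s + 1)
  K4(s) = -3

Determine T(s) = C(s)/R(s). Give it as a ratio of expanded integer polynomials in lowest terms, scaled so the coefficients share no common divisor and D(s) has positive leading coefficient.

Step 1. multiply K3, K4 (series), giving 12/(s^2 - 4*s + 1)
Step 2. close the feedback loop around K2, (K3*K4), giving (-3*s^2 + 12*s - 3)/(s^4 - 3*s^3 - 2*s^2 - 3*s + 37)
Step 3. add K1, [K2/(1-K2*(K3*K4))] (parallel); the result is T(s) itself (integer coefficients, no common factor, positive leading denominator coefficient)

Therefore the answer is (-9*s^4 + 36*s^3 - 15*s^2 + 24*s - 114)/(2*s^6 - 7*s^5 - 7*s^3 + 75*s^2 - 40*s + 37).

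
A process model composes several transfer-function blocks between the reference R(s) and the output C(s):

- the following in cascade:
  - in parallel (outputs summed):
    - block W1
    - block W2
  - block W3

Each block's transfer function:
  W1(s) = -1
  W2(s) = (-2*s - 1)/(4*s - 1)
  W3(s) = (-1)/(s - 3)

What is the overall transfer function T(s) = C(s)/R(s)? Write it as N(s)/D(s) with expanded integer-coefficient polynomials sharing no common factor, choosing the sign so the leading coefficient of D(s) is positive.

Reducing step by step:

[1] parallel reduction of W1, W2 = (-6*s)/(4*s - 1)
[2] reduce the series chain (W1+W2), W3; the result is T(s) itself (integer coefficients, no common factor, positive leading denominator coefficient)

Answer: (6*s)/(4*s^2 - 13*s + 3)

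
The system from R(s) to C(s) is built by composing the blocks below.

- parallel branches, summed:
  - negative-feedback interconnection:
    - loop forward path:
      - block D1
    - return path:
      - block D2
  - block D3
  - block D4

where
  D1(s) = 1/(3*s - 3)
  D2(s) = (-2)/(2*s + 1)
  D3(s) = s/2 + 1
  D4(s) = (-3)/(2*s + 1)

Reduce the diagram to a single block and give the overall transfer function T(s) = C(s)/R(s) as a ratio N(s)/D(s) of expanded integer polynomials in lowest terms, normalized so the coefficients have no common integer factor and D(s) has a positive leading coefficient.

Answer: (12*s^4 + 24*s^3 - 41*s^2 - 5*s + 22)/(24*s^3 - 26*s - 10)

Working:
(1) collapse the loop (D1 forward, D2 return) gives (2*s + 1)/(6*s^2 - 3*s - 5)
(2) add [D1/(1+D1*D2)], D3, D4 (parallel): this yields T(s), and no further normalization is needed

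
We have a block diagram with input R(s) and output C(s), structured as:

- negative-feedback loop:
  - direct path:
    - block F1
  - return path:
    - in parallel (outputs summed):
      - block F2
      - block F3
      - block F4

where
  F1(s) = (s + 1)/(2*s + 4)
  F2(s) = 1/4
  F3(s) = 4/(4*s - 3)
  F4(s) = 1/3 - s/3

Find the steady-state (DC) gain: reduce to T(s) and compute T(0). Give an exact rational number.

First reduce the diagram to T(s).

(1) parallel reduction of F2, F3, F4: (-16*s^2 + 40*s + 27)/(48*s - 36)
(2) apply the feedback formula to F1, (F2+F3+F4): (-48*s^2 - 12*s + 36)/(16*s^3 - 120*s^2 - 187*s + 117)
That last expression is T(s); at s = 0 only the constant terms survive, so T(0) = 36/117 = 4/13.

Answer: 4/13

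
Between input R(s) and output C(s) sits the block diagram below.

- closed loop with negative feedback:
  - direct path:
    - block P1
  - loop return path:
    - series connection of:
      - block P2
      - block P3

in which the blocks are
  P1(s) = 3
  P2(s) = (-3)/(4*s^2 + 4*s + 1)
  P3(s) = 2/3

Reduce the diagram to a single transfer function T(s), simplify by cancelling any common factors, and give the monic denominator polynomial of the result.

The answer is s^2 + s - 5/4.

Reasoning:
(1) multiply P2, P3 (series) = (-2)/(4*s^2 + 4*s + 1)
(2) feedback reduction of P1, (P2*P3) = (12*s^2 + 12*s + 3)/(4*s^2 + 4*s - 5)
That last expression is T(s), already simplified. Scaling its denominator by 1/4 (the reciprocal of the leading coefficient) yields the monic denominator.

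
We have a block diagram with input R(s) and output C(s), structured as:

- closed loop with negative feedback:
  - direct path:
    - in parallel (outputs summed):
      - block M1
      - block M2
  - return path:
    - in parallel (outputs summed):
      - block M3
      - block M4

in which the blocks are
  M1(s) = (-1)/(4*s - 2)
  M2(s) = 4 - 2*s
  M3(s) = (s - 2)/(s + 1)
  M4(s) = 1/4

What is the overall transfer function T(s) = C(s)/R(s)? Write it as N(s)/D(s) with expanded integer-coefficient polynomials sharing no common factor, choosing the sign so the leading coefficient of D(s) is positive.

Step 1 - add M1, M2 (parallel): (-8*s^2 + 20*s - 9)/(4*s - 2)
Step 2 - combine M3, M4 in parallel: (5*s - 7)/(4*s + 4)
Step 3 - feedback reduction of (M1+M2), (M3+M4): this yields T(s), and no further normalization is needed

Hence the answer: (32*s^3 - 48*s^2 - 44*s + 36)/(40*s^3 - 172*s^2 + 177*s - 55)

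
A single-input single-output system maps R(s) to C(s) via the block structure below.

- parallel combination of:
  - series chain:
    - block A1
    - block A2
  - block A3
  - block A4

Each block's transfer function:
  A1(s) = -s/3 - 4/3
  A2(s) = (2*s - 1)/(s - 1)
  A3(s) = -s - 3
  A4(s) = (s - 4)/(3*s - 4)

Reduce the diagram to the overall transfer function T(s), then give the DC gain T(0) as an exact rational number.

Reducing step by step:

[1] cascade A1, A2 gives (-2*s^2 - 7*s + 4)/(3*s - 3)
[2] add (A1*A2), A3, A4 (parallel) gives (-15*s^3 - 16*s^2 + 76*s - 40)/(9*s^2 - 21*s + 12)
Step 2 gives the overall T(s). Then T(0) = -40/12 = -10/3.

Answer: -10/3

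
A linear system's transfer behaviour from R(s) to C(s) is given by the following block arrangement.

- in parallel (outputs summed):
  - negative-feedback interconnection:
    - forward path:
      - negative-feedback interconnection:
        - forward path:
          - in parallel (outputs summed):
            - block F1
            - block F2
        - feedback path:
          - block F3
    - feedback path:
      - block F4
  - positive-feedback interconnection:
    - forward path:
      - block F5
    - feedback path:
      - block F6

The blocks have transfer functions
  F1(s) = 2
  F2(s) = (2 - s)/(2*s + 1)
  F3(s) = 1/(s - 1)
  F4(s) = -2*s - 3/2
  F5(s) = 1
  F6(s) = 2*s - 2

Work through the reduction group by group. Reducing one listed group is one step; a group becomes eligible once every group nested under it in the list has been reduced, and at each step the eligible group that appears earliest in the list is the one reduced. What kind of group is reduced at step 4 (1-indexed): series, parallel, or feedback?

The answer is feedback.

Reasoning:
[1] parallel reduction of F1, F2
[2] reduce the feedback loop with forward (F1+F2) and return F3
[3] reduce the feedback loop with forward [(F1+F2)/(1+(F1+F2)*F3)] and return F4
[4] close the feedback loop around F5, F6
[5] add [[(F1+F2)/(1+(F1+F2)*F3)]/(1+[(F1+F2)/(1+(F1+F2)*F3)]*F4)], [F5/(1-F5*F6)] (parallel)
Step 4: feedback.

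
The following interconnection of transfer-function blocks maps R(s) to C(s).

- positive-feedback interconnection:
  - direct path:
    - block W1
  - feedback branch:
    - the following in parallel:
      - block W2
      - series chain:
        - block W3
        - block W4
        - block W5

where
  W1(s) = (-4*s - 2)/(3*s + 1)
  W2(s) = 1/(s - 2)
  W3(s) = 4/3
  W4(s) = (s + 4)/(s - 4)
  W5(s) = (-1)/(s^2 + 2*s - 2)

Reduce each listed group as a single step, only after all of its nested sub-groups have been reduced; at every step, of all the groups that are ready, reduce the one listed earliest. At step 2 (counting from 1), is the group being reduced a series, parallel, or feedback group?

The answer is parallel.

Reasoning:
1. reduce the series chain W3, W4, W5
2. reduce the parallel group W2, (W3*W4*W5)
3. reduce the feedback loop with forward W1 and return (W2+(W3*W4*W5))
At step 2 the group reduced is parallel.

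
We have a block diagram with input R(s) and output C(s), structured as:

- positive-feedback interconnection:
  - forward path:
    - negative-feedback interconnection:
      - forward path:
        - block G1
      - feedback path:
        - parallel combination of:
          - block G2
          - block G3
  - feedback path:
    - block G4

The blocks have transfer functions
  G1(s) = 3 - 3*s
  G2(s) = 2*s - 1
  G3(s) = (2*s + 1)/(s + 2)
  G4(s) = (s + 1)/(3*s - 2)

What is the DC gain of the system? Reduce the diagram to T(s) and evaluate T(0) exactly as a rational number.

First reduce the diagram to T(s).

Step 1 - parallel reduction of G2, G3 = (2*s^2 + 5*s - 1)/(s + 2)
Step 2 - close the feedback loop around G1, (G2+G3) = (3*s^2 + 3*s - 6)/(6*s^3 + 9*s^2 - 19*s + 1)
Step 3 - reduce the feedback loop with forward [G1/(1+G1*(G2+G3))] and return G4 = (9*s^3 + 3*s^2 - 24*s + 12)/(18*s^4 + 12*s^3 - 81*s^2 + 44*s + 4)
Evaluating the step-3 result (the overall T(s)) at s = 0 gives T(0) = 12/4 = 3.

Answer: 3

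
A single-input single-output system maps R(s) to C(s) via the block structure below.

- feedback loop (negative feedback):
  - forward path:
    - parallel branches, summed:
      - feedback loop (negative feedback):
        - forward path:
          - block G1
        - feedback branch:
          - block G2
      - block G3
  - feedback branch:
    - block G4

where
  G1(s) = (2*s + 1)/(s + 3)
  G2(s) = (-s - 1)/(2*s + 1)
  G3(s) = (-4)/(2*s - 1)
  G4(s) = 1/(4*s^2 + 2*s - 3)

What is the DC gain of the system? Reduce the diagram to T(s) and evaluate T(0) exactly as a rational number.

Step 1 - apply the feedback formula to G1, G2 = s + 1/2
Step 2 - combine [G1/(1+G1*G2)], G3 in parallel = (4*s^2 - 9)/(4*s - 2)
Step 3 - close the feedback loop around ([G1/(1+G1*G2)]+G3), G4 = (16*s^4 + 8*s^3 - 48*s^2 - 18*s + 27)/(16*s^3 + 4*s^2 - 16*s - 3)
Evaluating the step-3 result (the overall T(s)) at s = 0 gives T(0) = 27/(-3) = -9.

Hence the answer: -9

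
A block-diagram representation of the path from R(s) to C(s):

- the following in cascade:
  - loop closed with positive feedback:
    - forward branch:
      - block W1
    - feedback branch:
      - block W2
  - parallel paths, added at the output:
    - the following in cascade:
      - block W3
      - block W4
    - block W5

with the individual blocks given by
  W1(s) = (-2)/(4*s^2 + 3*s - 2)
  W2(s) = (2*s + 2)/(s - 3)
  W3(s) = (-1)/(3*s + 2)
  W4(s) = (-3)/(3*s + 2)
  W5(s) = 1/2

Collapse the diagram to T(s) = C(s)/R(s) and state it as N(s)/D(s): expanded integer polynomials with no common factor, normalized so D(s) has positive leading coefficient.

The answer is (-9*s^3 + 15*s^2 + 26*s + 30)/(36*s^5 - 33*s^4 - 155*s^3 - 30*s^2 + 92*s + 40).

Reasoning:
(1) feedback reduction of W1, W2 = (6 - 2*s)/(4*s^3 - 9*s^2 - 7*s + 10)
(2) reduce the series chain W3, W4 = 3/(9*s^2 + 12*s + 4)
(3) parallel reduction of (W3*W4), W5 = (9*s^2 + 12*s + 10)/(18*s^2 + 24*s + 8)
(4) multiply [W1/(1-W1*W2)], ((W3*W4)+W5) (series) - this is the overall T(s), already in the required normalized form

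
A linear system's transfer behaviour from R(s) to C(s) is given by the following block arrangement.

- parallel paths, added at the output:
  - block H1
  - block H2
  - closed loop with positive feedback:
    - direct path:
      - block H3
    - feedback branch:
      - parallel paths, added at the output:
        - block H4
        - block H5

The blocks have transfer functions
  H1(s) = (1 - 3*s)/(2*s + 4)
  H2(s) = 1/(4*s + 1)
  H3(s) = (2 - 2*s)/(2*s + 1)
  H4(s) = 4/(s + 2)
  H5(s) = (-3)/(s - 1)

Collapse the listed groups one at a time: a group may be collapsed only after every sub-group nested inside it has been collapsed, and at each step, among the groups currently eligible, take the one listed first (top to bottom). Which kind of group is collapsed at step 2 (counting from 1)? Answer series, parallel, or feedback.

1. add H4, H5 (parallel)
2. apply the feedback formula to H3, (H4+H5)
3. parallel reduction of H1, H2, [H3/(1-H3*(H4+H5))]
Step 2: feedback.

Final answer: feedback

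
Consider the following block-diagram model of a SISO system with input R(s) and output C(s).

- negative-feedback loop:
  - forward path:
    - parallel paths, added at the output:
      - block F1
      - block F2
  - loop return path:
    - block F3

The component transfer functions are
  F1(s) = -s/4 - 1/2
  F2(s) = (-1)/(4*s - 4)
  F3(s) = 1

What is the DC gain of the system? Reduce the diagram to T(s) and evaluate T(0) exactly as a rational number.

Step 1: combine F1, F2 in parallel, giving (-s^2 - s + 1)/(4*s - 4)
Step 2: reduce the feedback loop with forward (F1+F2) and return F3, giving (s^2 + s - 1)/(s^2 - 3*s + 3)
Evaluating the step-2 result (the overall T(s)) at s = 0 gives T(0) = -1/3.

Hence the answer: -1/3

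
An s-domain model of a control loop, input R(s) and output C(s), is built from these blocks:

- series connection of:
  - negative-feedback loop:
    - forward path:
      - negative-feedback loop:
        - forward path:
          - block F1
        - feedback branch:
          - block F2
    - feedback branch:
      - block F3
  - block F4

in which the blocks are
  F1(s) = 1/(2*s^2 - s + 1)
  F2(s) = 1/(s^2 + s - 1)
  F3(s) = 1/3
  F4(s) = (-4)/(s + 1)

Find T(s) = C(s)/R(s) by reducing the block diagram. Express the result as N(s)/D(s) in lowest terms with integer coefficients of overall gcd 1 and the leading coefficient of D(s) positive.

First reduce the diagram to T(s).

(1) feedback reduction of F1, F2, giving (s^2 + s - 1)/(2*s^4 + s^3 - 2*s^2 + 2*s)
(2) apply the feedback formula to [F1/(1+F1*F2)], F3, giving (3*s^2 + 3*s - 3)/(6*s^4 + 3*s^3 - 5*s^2 + 7*s - 1)
(3) cascade [[F1/(1+F1*F2)]/(1+[F1/(1+F1*F2)]*F3)], F4, which is the overall transfer function T(s) = C(s)/R(s) in lowest terms

Answer: (-12*s^2 - 12*s + 12)/(6*s^5 + 9*s^4 - 2*s^3 + 2*s^2 + 6*s - 1)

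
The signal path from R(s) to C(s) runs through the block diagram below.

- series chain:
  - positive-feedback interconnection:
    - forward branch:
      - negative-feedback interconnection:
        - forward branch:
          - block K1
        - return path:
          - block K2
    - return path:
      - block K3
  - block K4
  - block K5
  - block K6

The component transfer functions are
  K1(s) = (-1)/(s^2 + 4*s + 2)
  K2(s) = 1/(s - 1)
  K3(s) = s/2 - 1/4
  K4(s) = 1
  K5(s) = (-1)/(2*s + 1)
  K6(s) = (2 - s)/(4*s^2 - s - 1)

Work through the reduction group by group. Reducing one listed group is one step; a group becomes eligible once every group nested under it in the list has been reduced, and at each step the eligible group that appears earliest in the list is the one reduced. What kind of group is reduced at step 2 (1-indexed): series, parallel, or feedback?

The answer is feedback.

Reasoning:
Step 1 - apply the feedback formula to K1, K2
Step 2 - reduce the feedback loop with forward [K1/(1+K1*K2)] and return K3
Step 3 - series reduction of [[K1/(1+K1*K2)]/(1-[K1/(1+K1*K2)]*K3)], K4, K5, K6
Step 2 collapses a feedback group.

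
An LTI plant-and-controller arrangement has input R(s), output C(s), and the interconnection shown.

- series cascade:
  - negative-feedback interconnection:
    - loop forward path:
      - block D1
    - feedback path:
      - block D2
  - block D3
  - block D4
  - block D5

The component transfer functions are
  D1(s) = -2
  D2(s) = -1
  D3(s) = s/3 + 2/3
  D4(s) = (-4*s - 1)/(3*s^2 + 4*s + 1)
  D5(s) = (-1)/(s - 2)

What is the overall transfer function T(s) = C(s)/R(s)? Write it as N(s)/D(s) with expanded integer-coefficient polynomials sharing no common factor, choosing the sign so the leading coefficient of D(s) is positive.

Step 1. close the feedback loop around D1, D2; result (-2)/3
Step 2. reduce the series chain [D1/(1+D1*D2)], D3, D4, D5, giving the overall T(s)

Therefore the answer is (-8*s^2 - 18*s - 4)/(27*s^3 - 18*s^2 - 63*s - 18).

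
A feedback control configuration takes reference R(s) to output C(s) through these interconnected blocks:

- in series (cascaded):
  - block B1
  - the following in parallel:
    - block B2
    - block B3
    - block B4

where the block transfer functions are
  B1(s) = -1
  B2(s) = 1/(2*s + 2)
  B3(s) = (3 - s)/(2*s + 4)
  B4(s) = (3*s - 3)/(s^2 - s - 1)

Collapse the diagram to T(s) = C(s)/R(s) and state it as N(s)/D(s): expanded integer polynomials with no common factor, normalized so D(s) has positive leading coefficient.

Answer: (s^4 - 10*s^3 - 15*s^2 + 14*s + 17)/(2*s^4 + 4*s^3 - 4*s^2 - 10*s - 4)

Working:
[1] reduce the parallel group B2, B3, B4 gives (-s^4 + 10*s^3 + 15*s^2 - 14*s - 17)/(2*s^4 + 4*s^3 - 4*s^2 - 10*s - 4)
[2] multiply B1, (B2+B3+B4) (series), which is the overall transfer function T(s) = C(s)/R(s) in lowest terms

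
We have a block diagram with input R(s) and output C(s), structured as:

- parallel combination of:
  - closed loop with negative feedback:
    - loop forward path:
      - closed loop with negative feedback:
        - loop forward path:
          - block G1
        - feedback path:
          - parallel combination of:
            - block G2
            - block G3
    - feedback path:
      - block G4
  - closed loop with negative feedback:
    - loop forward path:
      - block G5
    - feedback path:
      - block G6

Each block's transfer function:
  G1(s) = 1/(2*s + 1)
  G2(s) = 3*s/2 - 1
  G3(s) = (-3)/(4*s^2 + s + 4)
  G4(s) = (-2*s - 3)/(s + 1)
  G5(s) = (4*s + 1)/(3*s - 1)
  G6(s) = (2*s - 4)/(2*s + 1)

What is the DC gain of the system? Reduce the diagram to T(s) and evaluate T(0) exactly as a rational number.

1. reduce the parallel group G2, G3 = (12*s^3 - 5*s^2 + 10*s - 14)/(8*s^2 + 2*s + 8)
2. feedback reduction of G1, (G2+G3) = (8*s^2 + 2*s + 8)/(28*s^3 + 7*s^2 + 28*s - 6)
3. feedback reduction of [G1/(1+G1*(G2+G3))], G4 = (8*s^3 + 10*s^2 + 10*s + 8)/(28*s^4 + 19*s^3 + 7*s^2 - 30)
4. close the feedback loop around G5, G6 = (8*s^2 + 6*s + 1)/(14*s^2 - 13*s - 5)
5. reduce the parallel group [[G1/(1+G1*(G2+G3))]/(1+[G1/(1+G1*(G2+G3))]*G4)], [G5/(1+G5*G6)] = (224*s^6 + 432*s^5 + 234*s^4 + 31*s^3 - 301*s^2 - 334*s - 70)/(392*s^6 - 98*s^5 - 289*s^4 - 186*s^3 - 455*s^2 + 390*s + 150)
DC gain: substitute s = 0 into T(s) from step 5: T(0) = -70/150 = -7/15.

Final answer: -7/15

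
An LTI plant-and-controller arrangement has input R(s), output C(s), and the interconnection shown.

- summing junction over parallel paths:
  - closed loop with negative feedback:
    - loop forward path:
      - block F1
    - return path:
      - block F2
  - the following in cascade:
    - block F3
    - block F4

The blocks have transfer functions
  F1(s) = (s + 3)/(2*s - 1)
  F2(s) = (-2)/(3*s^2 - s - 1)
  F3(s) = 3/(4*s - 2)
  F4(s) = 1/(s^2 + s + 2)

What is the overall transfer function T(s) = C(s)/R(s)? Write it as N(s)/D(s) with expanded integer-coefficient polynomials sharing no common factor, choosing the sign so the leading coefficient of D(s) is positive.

Step 1. apply the feedback formula to F1, F2 = (3*s^3 + 8*s^2 - 4*s - 3)/(6*s^3 - 5*s^2 - 3*s - 5)
Step 2. multiply F3, F4 (series) = 3/(4*s^3 + 2*s^2 + 6*s - 4)
Step 3. sum the parallel branches [F1/(1+F1*F2)], (F3*F4); the result is T(s) itself (integer coefficients, no common factor, positive leading denominator coefficient)

Hence the answer: (12*s^6 + 38*s^5 + 18*s^4 + 34*s^3 - 77*s^2 - 11*s - 3)/(24*s^6 - 8*s^5 + 14*s^4 - 80*s^3 - 8*s^2 - 18*s + 20)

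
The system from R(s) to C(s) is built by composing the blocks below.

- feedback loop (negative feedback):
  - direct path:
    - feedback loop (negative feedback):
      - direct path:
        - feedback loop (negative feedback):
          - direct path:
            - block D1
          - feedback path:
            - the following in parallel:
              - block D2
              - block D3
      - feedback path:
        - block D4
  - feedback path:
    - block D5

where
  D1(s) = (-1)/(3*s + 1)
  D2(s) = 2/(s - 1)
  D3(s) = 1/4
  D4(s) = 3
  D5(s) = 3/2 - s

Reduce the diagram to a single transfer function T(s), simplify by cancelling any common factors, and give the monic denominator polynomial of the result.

Reducing step by step:

(1) sum the parallel branches D2, D3 gives (s + 7)/(4*s - 4)
(2) collapse the loop (D1 forward, (D2+D3) return) gives (4 - 4*s)/(12*s^2 - 9*s - 11)
(3) apply the feedback formula to [D1/(1+D1*(D2+D3))], D4 gives (4 - 4*s)/(12*s^2 - 21*s + 1)
(4) feedback reduction of [[D1/(1+D1*(D2+D3))]/(1+[D1/(1+D1*(D2+D3))]*D4)], D5 gives (4 - 4*s)/(16*s^2 - 31*s + 7)
No further cancellation is possible in the step-4 result, so that is T(s). Its denominator becomes monic after dividing by the leading coefficient 16.

Answer: s^2 - 31*s/16 + 7/16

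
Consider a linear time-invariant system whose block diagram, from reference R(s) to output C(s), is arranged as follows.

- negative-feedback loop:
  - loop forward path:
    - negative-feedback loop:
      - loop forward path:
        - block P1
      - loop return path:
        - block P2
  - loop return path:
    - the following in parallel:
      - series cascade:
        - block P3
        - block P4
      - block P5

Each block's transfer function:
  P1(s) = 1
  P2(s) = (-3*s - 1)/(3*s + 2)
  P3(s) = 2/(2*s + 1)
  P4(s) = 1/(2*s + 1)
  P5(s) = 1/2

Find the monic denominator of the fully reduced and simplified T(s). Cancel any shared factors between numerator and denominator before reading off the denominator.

First reduce the diagram to T(s).

Step 1 - close the feedback loop around P1, P2 -> 3*s + 2
Step 2 - series reduction of P3, P4 -> 2/(4*s^2 + 4*s + 1)
Step 3 - parallel reduction of (P3*P4), P5 -> (4*s^2 + 4*s + 5)/(8*s^2 + 8*s + 2)
Step 4 - reduce the feedback loop with forward [P1/(1+P1*P2)] and return ((P3*P4)+P5) -> (24*s^3 + 40*s^2 + 22*s + 4)/(12*s^3 + 28*s^2 + 31*s + 12)
That last expression is T(s), already simplified. Scaling its denominator by 1/12 (the reciprocal of the leading coefficient) yields the monic denominator.

Answer: s^3 + 7*s^2/3 + 31*s/12 + 1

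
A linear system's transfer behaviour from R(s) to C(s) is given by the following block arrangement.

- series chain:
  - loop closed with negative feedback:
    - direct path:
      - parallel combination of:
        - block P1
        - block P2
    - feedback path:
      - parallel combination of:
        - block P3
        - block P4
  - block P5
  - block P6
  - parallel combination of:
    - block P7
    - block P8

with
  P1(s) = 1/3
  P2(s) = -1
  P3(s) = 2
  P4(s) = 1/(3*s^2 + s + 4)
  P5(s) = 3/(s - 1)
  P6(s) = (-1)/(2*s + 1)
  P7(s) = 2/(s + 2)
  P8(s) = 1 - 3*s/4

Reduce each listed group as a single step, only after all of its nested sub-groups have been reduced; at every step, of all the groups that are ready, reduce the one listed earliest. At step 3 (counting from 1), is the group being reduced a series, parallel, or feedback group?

(1) parallel reduction of P1, P2
(2) combine P3, P4 in parallel
(3) reduce the feedback loop with forward (P1+P2) and return (P3+P4)
(4) sum the parallel branches P7, P8
(5) cascade [(P1+P2)/(1+(P1+P2)*(P3+P4))], P5, P6, (P7+P8)
Step 3 collapses a feedback group.

Therefore the answer is feedback.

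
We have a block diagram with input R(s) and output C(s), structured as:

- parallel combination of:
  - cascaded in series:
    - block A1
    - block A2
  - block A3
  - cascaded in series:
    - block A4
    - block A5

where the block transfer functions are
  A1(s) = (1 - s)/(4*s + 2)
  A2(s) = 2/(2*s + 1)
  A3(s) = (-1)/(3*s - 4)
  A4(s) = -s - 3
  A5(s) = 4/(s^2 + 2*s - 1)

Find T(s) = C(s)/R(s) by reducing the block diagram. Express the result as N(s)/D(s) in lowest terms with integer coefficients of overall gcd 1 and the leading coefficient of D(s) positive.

(1) multiply A1, A2 (series) = (1 - s)/(4*s^2 + 4*s + 1)
(2) cascade A4, A5 = (-4*s - 12)/(s^2 + 2*s - 1)
(3) add (A1*A2), A3, (A4*A5) (parallel); the result is T(s) itself (integer coefficients, no common factor, positive leading denominator coefficient)

Therefore the answer is (-55*s^4 - 139*s^3 + 108*s^2 + 159*s + 53)/(12*s^5 + 20*s^4 - 33*s^3 - 26*s^2 + 5*s + 4).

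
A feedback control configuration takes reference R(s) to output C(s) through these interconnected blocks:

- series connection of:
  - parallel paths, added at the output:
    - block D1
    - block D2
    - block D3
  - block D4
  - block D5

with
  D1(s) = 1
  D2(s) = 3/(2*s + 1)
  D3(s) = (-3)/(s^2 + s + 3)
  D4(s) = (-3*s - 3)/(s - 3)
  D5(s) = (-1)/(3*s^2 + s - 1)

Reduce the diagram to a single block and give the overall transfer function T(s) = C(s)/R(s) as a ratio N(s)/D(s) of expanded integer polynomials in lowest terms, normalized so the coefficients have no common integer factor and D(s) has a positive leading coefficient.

Step 1 - reduce the parallel group D1, D2, D3 -> (2*s^3 + 6*s^2 + 4*s + 9)/(2*s^3 + 3*s^2 + 7*s + 3)
Step 2 - cascade (D1+D2+D3), D4, D5, which is the overall transfer function T(s) = C(s)/R(s) in lowest terms

Hence the answer: (6*s^4 + 24*s^3 + 30*s^2 + 39*s + 27)/(6*s^6 - 7*s^5 - 11*s^4 - 53*s^3 - 43*s^2 + 9*s + 9)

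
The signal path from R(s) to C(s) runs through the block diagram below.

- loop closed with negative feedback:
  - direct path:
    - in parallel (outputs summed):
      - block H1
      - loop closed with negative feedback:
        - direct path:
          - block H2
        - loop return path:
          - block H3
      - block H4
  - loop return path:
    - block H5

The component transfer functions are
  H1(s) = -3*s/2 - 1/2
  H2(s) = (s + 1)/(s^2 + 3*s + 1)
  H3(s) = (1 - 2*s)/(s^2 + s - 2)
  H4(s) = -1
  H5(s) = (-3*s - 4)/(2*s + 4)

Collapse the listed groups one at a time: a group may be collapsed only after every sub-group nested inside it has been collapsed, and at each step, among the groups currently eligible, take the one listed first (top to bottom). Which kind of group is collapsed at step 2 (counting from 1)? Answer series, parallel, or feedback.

Answer: parallel

Working:
[1] feedback reduction of H2, H3
[2] parallel reduction of H1, [H2/(1+H2*H3)], H4
[3] feedback reduction of (H1+[H2/(1+H2*H3)]+H4), H5
The group at step 2 is a parallel group.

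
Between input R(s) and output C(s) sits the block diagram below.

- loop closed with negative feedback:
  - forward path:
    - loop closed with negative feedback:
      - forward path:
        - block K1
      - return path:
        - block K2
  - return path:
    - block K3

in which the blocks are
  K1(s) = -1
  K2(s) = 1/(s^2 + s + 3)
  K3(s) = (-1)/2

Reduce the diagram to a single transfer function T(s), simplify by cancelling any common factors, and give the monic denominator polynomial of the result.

Step 1: close the feedback loop around K1, K2 = (-s^2 - s - 3)/(s^2 + s + 2)
Step 2: reduce the feedback loop with forward [K1/(1+K1*K2)] and return K3 = (-2*s^2 - 2*s - 6)/(3*s^2 + 3*s + 7)
That last expression is T(s), already simplified. Scaling its denominator by 1/3 (the reciprocal of the leading coefficient) yields the monic denominator.

Answer: s^2 + s + 7/3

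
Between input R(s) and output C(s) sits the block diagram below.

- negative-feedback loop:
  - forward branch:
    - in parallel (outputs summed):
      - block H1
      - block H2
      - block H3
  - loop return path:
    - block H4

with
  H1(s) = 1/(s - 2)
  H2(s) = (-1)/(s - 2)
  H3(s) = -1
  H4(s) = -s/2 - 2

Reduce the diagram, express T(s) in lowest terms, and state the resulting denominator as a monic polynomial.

1. add H1, H2, H3 (parallel), giving -1
2. feedback reduction of (H1+H2+H3), H4, giving (-2)/(s + 6)
Step 2 gives the fully reduced T(s), with no common factor left to cancel. The denominator is already monic (leading coefficient 1).

Therefore the answer is s + 6.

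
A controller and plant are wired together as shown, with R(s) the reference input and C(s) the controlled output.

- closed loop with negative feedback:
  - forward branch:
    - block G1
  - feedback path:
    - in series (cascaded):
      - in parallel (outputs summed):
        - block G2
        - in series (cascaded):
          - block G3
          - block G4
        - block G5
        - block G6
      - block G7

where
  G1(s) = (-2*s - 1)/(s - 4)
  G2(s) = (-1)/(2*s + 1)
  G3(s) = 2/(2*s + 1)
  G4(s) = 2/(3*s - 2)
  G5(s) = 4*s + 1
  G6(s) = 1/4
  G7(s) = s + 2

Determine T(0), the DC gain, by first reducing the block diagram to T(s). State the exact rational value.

First reduce the diagram to T(s).

Step 1: series reduction of G3, G4 -> 4/(6*s^2 - s - 2)
Step 2: combine G2, (G3*G4), G5, G6 in parallel -> (96*s^3 + 14*s^2 - 49*s + 14)/(24*s^2 - 4*s - 8)
Step 3: cascade (G2+(G3*G4)+G5+G6), G7 -> (96*s^4 + 206*s^3 - 21*s^2 - 84*s + 28)/(24*s^2 - 4*s - 8)
Step 4: collapse the loop (G1 forward, ((G2+(G3*G4)+G5+G6)*G7) return) -> (24*s^2 - 4*s - 8)/(96*s^4 + 206*s^3 - 33*s^2 - 28*s - 4)
Evaluating the step-4 result (the overall T(s)) at s = 0 gives T(0) = -8/(-4) = 2.

Answer: 2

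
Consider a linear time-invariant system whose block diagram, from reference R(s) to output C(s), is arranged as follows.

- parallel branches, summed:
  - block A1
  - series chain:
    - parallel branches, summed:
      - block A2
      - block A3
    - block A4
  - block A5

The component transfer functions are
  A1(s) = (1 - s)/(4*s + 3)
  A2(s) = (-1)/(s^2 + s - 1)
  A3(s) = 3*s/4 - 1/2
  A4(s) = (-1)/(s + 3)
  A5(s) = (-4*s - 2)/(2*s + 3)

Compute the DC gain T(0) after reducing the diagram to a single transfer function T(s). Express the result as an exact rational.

[1] reduce the parallel group A2, A3; result (3*s^3 + s^2 - 5*s - 2)/(4*s^2 + 4*s - 4)
[2] cascade (A2+A3), A4; result (-3*s^3 - s^2 + 5*s + 2)/(4*s^3 + 16*s^2 + 8*s - 12)
[3] parallel reduction of A1, ((A2+A3)*A4), A5; result (-96*s^5 - 434*s^4 - 497*s^3 + 97*s^2 + 309*s + 54)/(32*s^5 + 200*s^4 + 388*s^3 + 192*s^2 - 144*s - 108)
DC gain: substitute s = 0 into T(s) from step 3: T(0) = 54/(-108) = -1/2.

Final answer: -1/2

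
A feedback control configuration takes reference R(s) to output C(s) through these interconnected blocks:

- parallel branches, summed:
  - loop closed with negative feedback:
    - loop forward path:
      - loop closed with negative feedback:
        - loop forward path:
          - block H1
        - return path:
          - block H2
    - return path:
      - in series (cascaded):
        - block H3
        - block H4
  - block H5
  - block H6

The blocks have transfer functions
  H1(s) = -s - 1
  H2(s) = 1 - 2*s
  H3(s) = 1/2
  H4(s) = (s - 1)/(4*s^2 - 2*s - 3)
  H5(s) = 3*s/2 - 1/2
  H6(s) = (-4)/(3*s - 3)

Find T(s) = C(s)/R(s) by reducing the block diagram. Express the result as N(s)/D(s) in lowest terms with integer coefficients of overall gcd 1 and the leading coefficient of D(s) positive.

First reduce the diagram to T(s).

Step 1 - apply the feedback formula to H1, H2 -> (-s - 1)/(2*s^2 + s)
Step 2 - reduce the series chain H3, H4 -> (s - 1)/(8*s^2 - 4*s - 6)
Step 3 - apply the feedback formula to [H1/(1+H1*H2)], (H3*H4) -> (-8*s^3 - 4*s^2 + 10*s + 6)/(16*s^4 - 17*s^2 - 6*s + 1)
Step 4 - reduce the parallel group [[H1/(1+H1*H2)]/(1+[H1/(1+H1*H2)]*(H3*H4))], H5, H6, giving the overall T(s)

Answer: (144*s^6 - 192*s^5 - 281*s^4 + 174*s^3 + 250*s^2 - 6*s - 41)/(96*s^5 - 96*s^4 - 102*s^3 + 66*s^2 + 42*s - 6)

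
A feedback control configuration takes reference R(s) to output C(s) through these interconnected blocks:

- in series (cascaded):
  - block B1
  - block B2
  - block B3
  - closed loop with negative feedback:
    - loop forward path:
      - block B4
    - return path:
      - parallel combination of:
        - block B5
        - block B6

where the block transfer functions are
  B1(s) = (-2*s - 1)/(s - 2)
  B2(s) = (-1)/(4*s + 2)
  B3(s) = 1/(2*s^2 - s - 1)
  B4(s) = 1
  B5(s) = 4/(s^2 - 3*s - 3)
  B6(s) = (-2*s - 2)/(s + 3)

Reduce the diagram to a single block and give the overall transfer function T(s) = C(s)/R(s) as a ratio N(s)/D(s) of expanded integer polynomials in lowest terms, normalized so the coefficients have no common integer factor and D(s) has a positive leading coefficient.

The answer is (-s^3 + 12*s + 9)/(4*s^6 - 26*s^5 + 26*s^4 + 66*s^2 - 34*s - 36).

Reasoning:
Step 1 - parallel reduction of B5, B6: (-2*s^3 + 4*s^2 + 16*s + 18)/(s^3 - 12*s - 9)
Step 2 - close the feedback loop around B4, (B5+B6): (-s^3 + 12*s + 9)/(s^3 - 4*s^2 - 4*s - 9)
Step 3 - multiply B1, B2, B3, [B4/(1+B4*(B5+B6))] (series) - this is the overall T(s), already in the required normalized form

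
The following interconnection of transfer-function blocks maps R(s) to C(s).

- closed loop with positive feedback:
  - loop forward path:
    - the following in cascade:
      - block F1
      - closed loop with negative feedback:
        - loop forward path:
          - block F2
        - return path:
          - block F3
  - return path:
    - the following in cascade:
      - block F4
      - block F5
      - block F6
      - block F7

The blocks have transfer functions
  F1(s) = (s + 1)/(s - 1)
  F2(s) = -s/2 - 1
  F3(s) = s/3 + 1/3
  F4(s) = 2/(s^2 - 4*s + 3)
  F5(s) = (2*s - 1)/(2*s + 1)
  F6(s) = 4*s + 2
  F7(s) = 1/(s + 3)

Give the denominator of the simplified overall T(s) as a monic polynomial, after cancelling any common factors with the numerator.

The answer is s^6 + s^5 - 18*s^4 - 22*s^3 + 17*s^2 - 111*s + 60.

Reasoning:
Step 1: reduce the feedback loop with forward F2 and return F3 -> (3*s + 6)/(s^2 + 3*s - 4)
Step 2: reduce the series chain F1, [F2/(1+F2*F3)] -> (3*s^2 + 9*s + 6)/(s^3 + 2*s^2 - 7*s + 4)
Step 3: cascade F4, F5, F6, F7 -> (8*s - 4)/(s^3 - s^2 - 9*s + 9)
Step 4: feedback reduction of (F1*[F2/(1+F2*F3)]), (F4*F5*F6*F7) -> (3*s^5 + 6*s^4 - 30*s^3 - 60*s^2 + 27*s + 54)/(s^6 + s^5 - 18*s^4 - 22*s^3 + 17*s^2 - 111*s + 60)
Step 4 gives the fully reduced T(s), with no common factor left to cancel. The denominator is already monic (leading coefficient 1).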